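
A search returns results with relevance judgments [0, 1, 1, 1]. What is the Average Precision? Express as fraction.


Computing P@k for each relevant position:
Position 1: not relevant
Position 2: relevant, P@2 = 1/2 = 1/2
Position 3: relevant, P@3 = 2/3 = 2/3
Position 4: relevant, P@4 = 3/4 = 3/4
Sum of P@k = 1/2 + 2/3 + 3/4 = 23/12
AP = 23/12 / 3 = 23/36

23/36


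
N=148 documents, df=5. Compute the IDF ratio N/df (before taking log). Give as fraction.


IDF ratio = N / df
= 148 / 5
= 148/5

148/5


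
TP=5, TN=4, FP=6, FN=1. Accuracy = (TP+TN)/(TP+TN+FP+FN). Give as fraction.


Accuracy = (TP + TN) / (TP + TN + FP + FN)
TP + TN = 5 + 4 = 9
Total = 5 + 4 + 6 + 1 = 16
Accuracy = 9 / 16 = 9/16

9/16


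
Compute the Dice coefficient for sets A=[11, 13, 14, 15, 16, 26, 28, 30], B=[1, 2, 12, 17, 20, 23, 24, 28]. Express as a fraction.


A intersect B = [28]
|A intersect B| = 1
|A| = 8, |B| = 8
Dice = 2*1 / (8+8)
= 2 / 16 = 1/8

1/8


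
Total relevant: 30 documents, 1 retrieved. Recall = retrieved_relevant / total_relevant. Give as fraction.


Recall = retrieved_relevant / total_relevant
= 1 / 30
= 1 / (1 + 29)
= 1/30

1/30


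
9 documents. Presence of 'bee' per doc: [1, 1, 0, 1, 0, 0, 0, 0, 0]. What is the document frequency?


Checking each document for 'bee':
Doc 1: present
Doc 2: present
Doc 3: absent
Doc 4: present
Doc 5: absent
Doc 6: absent
Doc 7: absent
Doc 8: absent
Doc 9: absent
df = sum of presences = 1 + 1 + 0 + 1 + 0 + 0 + 0 + 0 + 0 = 3

3


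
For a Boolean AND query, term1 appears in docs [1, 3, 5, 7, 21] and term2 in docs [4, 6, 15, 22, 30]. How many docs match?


Boolean AND: find intersection of posting lists
term1 docs: [1, 3, 5, 7, 21]
term2 docs: [4, 6, 15, 22, 30]
Intersection: []
|intersection| = 0

0


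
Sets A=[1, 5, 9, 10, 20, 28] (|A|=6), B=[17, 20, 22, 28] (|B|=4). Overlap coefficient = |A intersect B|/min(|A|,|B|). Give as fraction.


A intersect B = [20, 28]
|A intersect B| = 2
min(|A|, |B|) = min(6, 4) = 4
Overlap = 2 / 4 = 1/2

1/2


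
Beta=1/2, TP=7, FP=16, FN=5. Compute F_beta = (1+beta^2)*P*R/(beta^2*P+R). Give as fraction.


P = TP/(TP+FP) = 7/23 = 7/23
R = TP/(TP+FN) = 7/12 = 7/12
beta^2 = 1/2^2 = 1/4
(1 + beta^2) = 5/4
Numerator = (1+beta^2)*P*R = 245/1104
Denominator = beta^2*P + R = 7/92 + 7/12 = 91/138
F_beta = 35/104

35/104


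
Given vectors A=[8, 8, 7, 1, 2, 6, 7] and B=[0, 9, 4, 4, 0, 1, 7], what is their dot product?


Dot product = sum of element-wise products
A[0]*B[0] = 8*0 = 0
A[1]*B[1] = 8*9 = 72
A[2]*B[2] = 7*4 = 28
A[3]*B[3] = 1*4 = 4
A[4]*B[4] = 2*0 = 0
A[5]*B[5] = 6*1 = 6
A[6]*B[6] = 7*7 = 49
Sum = 0 + 72 + 28 + 4 + 0 + 6 + 49 = 159

159


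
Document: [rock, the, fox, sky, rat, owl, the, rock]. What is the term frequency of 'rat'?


Document has 8 words
Scanning for 'rat':
Found at positions: [4]
Count = 1

1


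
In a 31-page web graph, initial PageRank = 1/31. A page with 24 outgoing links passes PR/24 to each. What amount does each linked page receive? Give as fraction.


Initial PR = 1/31 = 1/31
Outlinks = 24
Contribution per link = PR / outlinks
= 1/31 / 24
= 1/744

1/744


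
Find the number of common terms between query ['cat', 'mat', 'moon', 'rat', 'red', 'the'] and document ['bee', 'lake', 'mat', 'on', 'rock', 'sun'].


Query terms: ['cat', 'mat', 'moon', 'rat', 'red', 'the']
Document terms: ['bee', 'lake', 'mat', 'on', 'rock', 'sun']
Common terms: ['mat']
Overlap count = 1

1


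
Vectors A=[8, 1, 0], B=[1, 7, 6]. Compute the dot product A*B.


Dot product = sum of element-wise products
A[0]*B[0] = 8*1 = 8
A[1]*B[1] = 1*7 = 7
A[2]*B[2] = 0*6 = 0
Sum = 8 + 7 + 0 = 15

15


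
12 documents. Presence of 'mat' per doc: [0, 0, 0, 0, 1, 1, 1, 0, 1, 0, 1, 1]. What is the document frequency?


Checking each document for 'mat':
Doc 1: absent
Doc 2: absent
Doc 3: absent
Doc 4: absent
Doc 5: present
Doc 6: present
Doc 7: present
Doc 8: absent
Doc 9: present
Doc 10: absent
Doc 11: present
Doc 12: present
df = sum of presences = 0 + 0 + 0 + 0 + 1 + 1 + 1 + 0 + 1 + 0 + 1 + 1 = 6

6


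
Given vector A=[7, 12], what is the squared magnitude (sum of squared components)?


|A|^2 = sum of squared components
A[0]^2 = 7^2 = 49
A[1]^2 = 12^2 = 144
Sum = 49 + 144 = 193

193


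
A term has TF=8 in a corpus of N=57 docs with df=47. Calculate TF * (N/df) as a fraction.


TF * (N/df)
= 8 * (57/47)
= 8 * 57/47
= 456/47

456/47


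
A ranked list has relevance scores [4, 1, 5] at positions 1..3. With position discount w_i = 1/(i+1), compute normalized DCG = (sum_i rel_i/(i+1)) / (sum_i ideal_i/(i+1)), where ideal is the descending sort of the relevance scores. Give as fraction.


Position discount weights w_i = 1/(i+1) for i=1..3:
Weights = [1/2, 1/3, 1/4]
Actual relevance: [4, 1, 5]
DCG = 4/2 + 1/3 + 5/4 = 43/12
Ideal relevance (sorted desc): [5, 4, 1]
Ideal DCG = 5/2 + 4/3 + 1/4 = 49/12
nDCG = DCG / ideal_DCG = 43/12 / 49/12 = 43/49

43/49


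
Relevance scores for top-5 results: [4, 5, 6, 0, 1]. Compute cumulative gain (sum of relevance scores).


Cumulative Gain = sum of relevance scores
Position 1: rel=4, running sum=4
Position 2: rel=5, running sum=9
Position 3: rel=6, running sum=15
Position 4: rel=0, running sum=15
Position 5: rel=1, running sum=16
CG = 16

16


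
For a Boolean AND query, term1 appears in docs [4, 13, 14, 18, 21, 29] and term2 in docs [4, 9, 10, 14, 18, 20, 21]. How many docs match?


Boolean AND: find intersection of posting lists
term1 docs: [4, 13, 14, 18, 21, 29]
term2 docs: [4, 9, 10, 14, 18, 20, 21]
Intersection: [4, 14, 18, 21]
|intersection| = 4

4


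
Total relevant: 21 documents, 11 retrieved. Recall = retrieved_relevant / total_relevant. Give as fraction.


Recall = retrieved_relevant / total_relevant
= 11 / 21
= 11 / (11 + 10)
= 11/21

11/21


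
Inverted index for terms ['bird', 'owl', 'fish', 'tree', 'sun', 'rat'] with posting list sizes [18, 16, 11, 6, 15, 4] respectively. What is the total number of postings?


Summing posting list sizes:
'bird': 18 postings
'owl': 16 postings
'fish': 11 postings
'tree': 6 postings
'sun': 15 postings
'rat': 4 postings
Total = 18 + 16 + 11 + 6 + 15 + 4 = 70

70


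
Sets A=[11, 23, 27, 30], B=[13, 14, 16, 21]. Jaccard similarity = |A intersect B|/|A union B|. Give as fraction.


A intersect B = []
|A intersect B| = 0
A union B = [11, 13, 14, 16, 21, 23, 27, 30]
|A union B| = 8
Jaccard = 0/8 = 0

0


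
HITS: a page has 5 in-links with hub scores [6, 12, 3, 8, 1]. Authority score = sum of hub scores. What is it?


Authority = sum of hub scores of in-linkers
In-link 1: hub score = 6
In-link 2: hub score = 12
In-link 3: hub score = 3
In-link 4: hub score = 8
In-link 5: hub score = 1
Authority = 6 + 12 + 3 + 8 + 1 = 30

30


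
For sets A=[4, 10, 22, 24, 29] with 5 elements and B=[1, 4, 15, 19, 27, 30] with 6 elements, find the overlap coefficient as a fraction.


A intersect B = [4]
|A intersect B| = 1
min(|A|, |B|) = min(5, 6) = 5
Overlap = 1 / 5 = 1/5

1/5


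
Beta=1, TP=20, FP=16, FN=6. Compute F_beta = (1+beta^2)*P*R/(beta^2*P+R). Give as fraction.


P = TP/(TP+FP) = 20/36 = 5/9
R = TP/(TP+FN) = 20/26 = 10/13
beta^2 = 1^2 = 1
(1 + beta^2) = 2
Numerator = (1+beta^2)*P*R = 100/117
Denominator = beta^2*P + R = 5/9 + 10/13 = 155/117
F_beta = 20/31

20/31


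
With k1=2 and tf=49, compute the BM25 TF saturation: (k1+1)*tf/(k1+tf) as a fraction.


BM25 TF component = (k1+1)*tf / (k1+tf)
k1 = 2, tf = 49
Numerator = (2+1)*49 = 147
Denominator = 2 + 49 = 51
= 147/51 = 49/17

49/17


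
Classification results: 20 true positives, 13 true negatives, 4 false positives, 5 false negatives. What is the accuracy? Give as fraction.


Accuracy = (TP + TN) / (TP + TN + FP + FN)
TP + TN = 20 + 13 = 33
Total = 20 + 13 + 4 + 5 = 42
Accuracy = 33 / 42 = 11/14

11/14


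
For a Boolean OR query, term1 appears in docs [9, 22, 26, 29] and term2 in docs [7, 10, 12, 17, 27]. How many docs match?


Boolean OR: find union of posting lists
term1 docs: [9, 22, 26, 29]
term2 docs: [7, 10, 12, 17, 27]
Union: [7, 9, 10, 12, 17, 22, 26, 27, 29]
|union| = 9

9


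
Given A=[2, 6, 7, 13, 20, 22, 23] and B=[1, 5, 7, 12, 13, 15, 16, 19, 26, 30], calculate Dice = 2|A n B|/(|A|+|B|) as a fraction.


A intersect B = [7, 13]
|A intersect B| = 2
|A| = 7, |B| = 10
Dice = 2*2 / (7+10)
= 4 / 17 = 4/17

4/17


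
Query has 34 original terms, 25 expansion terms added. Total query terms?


Original terms: 34
Expansion terms: 25
Total = 34 + 25 = 59

59


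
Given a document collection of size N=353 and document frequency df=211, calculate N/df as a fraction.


IDF ratio = N / df
= 353 / 211
= 353/211

353/211


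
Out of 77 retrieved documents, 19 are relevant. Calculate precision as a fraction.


Precision = relevant_retrieved / total_retrieved
= 19 / 77
= 19 / (19 + 58)
= 19/77

19/77


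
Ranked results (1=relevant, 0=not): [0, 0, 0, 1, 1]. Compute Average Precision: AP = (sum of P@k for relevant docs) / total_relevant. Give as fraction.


Computing P@k for each relevant position:
Position 1: not relevant
Position 2: not relevant
Position 3: not relevant
Position 4: relevant, P@4 = 1/4 = 1/4
Position 5: relevant, P@5 = 2/5 = 2/5
Sum of P@k = 1/4 + 2/5 = 13/20
AP = 13/20 / 2 = 13/40

13/40


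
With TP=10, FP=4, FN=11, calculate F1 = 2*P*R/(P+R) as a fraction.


F1 = 2 * P * R / (P + R)
P = TP/(TP+FP) = 10/14 = 5/7
R = TP/(TP+FN) = 10/21 = 10/21
2 * P * R = 2 * 5/7 * 10/21 = 100/147
P + R = 5/7 + 10/21 = 25/21
F1 = 100/147 / 25/21 = 4/7

4/7


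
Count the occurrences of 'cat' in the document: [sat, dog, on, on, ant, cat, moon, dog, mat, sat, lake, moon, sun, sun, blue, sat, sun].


Document has 17 words
Scanning for 'cat':
Found at positions: [5]
Count = 1

1


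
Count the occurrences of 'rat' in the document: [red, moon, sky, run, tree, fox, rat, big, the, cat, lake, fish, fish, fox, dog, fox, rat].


Document has 17 words
Scanning for 'rat':
Found at positions: [6, 16]
Count = 2

2


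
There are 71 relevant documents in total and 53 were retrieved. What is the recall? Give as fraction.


Recall = retrieved_relevant / total_relevant
= 53 / 71
= 53 / (53 + 18)
= 53/71

53/71


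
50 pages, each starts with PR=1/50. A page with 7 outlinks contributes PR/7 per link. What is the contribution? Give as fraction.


Initial PR = 1/50 = 1/50
Outlinks = 7
Contribution per link = PR / outlinks
= 1/50 / 7
= 1/350

1/350


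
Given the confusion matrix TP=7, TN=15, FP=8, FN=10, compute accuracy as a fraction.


Accuracy = (TP + TN) / (TP + TN + FP + FN)
TP + TN = 7 + 15 = 22
Total = 7 + 15 + 8 + 10 = 40
Accuracy = 22 / 40 = 11/20

11/20


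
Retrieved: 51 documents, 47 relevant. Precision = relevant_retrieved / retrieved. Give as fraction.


Precision = relevant_retrieved / total_retrieved
= 47 / 51
= 47 / (47 + 4)
= 47/51

47/51


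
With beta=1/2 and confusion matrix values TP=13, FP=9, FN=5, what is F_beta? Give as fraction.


P = TP/(TP+FP) = 13/22 = 13/22
R = TP/(TP+FN) = 13/18 = 13/18
beta^2 = 1/2^2 = 1/4
(1 + beta^2) = 5/4
Numerator = (1+beta^2)*P*R = 845/1584
Denominator = beta^2*P + R = 13/88 + 13/18 = 689/792
F_beta = 65/106

65/106


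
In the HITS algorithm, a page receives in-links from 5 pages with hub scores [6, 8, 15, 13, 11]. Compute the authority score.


Authority = sum of hub scores of in-linkers
In-link 1: hub score = 6
In-link 2: hub score = 8
In-link 3: hub score = 15
In-link 4: hub score = 13
In-link 5: hub score = 11
Authority = 6 + 8 + 15 + 13 + 11 = 53

53


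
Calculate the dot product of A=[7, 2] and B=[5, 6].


Dot product = sum of element-wise products
A[0]*B[0] = 7*5 = 35
A[1]*B[1] = 2*6 = 12
Sum = 35 + 12 = 47

47


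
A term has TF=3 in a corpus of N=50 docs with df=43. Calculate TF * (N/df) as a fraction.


TF * (N/df)
= 3 * (50/43)
= 3 * 50/43
= 150/43

150/43


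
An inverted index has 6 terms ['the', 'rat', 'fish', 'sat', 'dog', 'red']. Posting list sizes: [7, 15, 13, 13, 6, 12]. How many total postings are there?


Summing posting list sizes:
'the': 7 postings
'rat': 15 postings
'fish': 13 postings
'sat': 13 postings
'dog': 6 postings
'red': 12 postings
Total = 7 + 15 + 13 + 13 + 6 + 12 = 66

66


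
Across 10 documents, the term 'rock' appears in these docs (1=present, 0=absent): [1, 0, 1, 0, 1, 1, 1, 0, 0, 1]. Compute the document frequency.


Checking each document for 'rock':
Doc 1: present
Doc 2: absent
Doc 3: present
Doc 4: absent
Doc 5: present
Doc 6: present
Doc 7: present
Doc 8: absent
Doc 9: absent
Doc 10: present
df = sum of presences = 1 + 0 + 1 + 0 + 1 + 1 + 1 + 0 + 0 + 1 = 6

6


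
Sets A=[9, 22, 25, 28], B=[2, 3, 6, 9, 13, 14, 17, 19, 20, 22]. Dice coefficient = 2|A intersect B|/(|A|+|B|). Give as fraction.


A intersect B = [9, 22]
|A intersect B| = 2
|A| = 4, |B| = 10
Dice = 2*2 / (4+10)
= 4 / 14 = 2/7

2/7


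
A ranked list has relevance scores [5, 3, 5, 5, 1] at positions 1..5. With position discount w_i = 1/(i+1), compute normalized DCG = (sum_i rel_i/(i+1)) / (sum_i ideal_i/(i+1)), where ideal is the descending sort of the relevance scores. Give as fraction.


Position discount weights w_i = 1/(i+1) for i=1..5:
Weights = [1/2, 1/3, 1/4, 1/5, 1/6]
Actual relevance: [5, 3, 5, 5, 1]
DCG = 5/2 + 3/3 + 5/4 + 5/5 + 1/6 = 71/12
Ideal relevance (sorted desc): [5, 5, 5, 3, 1]
Ideal DCG = 5/2 + 5/3 + 5/4 + 3/5 + 1/6 = 371/60
nDCG = DCG / ideal_DCG = 71/12 / 371/60 = 355/371

355/371


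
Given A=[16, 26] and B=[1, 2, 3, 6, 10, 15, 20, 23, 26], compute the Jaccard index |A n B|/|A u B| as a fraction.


A intersect B = [26]
|A intersect B| = 1
A union B = [1, 2, 3, 6, 10, 15, 16, 20, 23, 26]
|A union B| = 10
Jaccard = 1/10 = 1/10

1/10


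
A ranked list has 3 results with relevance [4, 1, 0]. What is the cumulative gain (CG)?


Cumulative Gain = sum of relevance scores
Position 1: rel=4, running sum=4
Position 2: rel=1, running sum=5
Position 3: rel=0, running sum=5
CG = 5

5


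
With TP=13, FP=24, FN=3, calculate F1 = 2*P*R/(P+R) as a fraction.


F1 = 2 * P * R / (P + R)
P = TP/(TP+FP) = 13/37 = 13/37
R = TP/(TP+FN) = 13/16 = 13/16
2 * P * R = 2 * 13/37 * 13/16 = 169/296
P + R = 13/37 + 13/16 = 689/592
F1 = 169/296 / 689/592 = 26/53

26/53


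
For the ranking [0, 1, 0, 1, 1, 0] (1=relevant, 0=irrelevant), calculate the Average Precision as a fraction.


Computing P@k for each relevant position:
Position 1: not relevant
Position 2: relevant, P@2 = 1/2 = 1/2
Position 3: not relevant
Position 4: relevant, P@4 = 2/4 = 1/2
Position 5: relevant, P@5 = 3/5 = 3/5
Position 6: not relevant
Sum of P@k = 1/2 + 1/2 + 3/5 = 8/5
AP = 8/5 / 3 = 8/15

8/15


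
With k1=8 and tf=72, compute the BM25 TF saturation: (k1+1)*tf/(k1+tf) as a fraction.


BM25 TF component = (k1+1)*tf / (k1+tf)
k1 = 8, tf = 72
Numerator = (8+1)*72 = 648
Denominator = 8 + 72 = 80
= 648/80 = 81/10

81/10


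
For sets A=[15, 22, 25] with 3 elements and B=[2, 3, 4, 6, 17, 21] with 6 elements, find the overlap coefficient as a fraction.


A intersect B = []
|A intersect B| = 0
min(|A|, |B|) = min(3, 6) = 3
Overlap = 0 / 3 = 0

0


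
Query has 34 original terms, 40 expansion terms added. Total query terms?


Original terms: 34
Expansion terms: 40
Total = 34 + 40 = 74

74


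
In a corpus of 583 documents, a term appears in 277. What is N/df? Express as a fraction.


IDF ratio = N / df
= 583 / 277
= 583/277

583/277


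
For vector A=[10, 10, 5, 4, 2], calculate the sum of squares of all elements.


|A|^2 = sum of squared components
A[0]^2 = 10^2 = 100
A[1]^2 = 10^2 = 100
A[2]^2 = 5^2 = 25
A[3]^2 = 4^2 = 16
A[4]^2 = 2^2 = 4
Sum = 100 + 100 + 25 + 16 + 4 = 245

245


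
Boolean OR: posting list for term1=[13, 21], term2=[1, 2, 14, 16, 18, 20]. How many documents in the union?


Boolean OR: find union of posting lists
term1 docs: [13, 21]
term2 docs: [1, 2, 14, 16, 18, 20]
Union: [1, 2, 13, 14, 16, 18, 20, 21]
|union| = 8

8


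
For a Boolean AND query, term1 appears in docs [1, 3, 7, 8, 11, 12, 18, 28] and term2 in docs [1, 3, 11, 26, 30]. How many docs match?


Boolean AND: find intersection of posting lists
term1 docs: [1, 3, 7, 8, 11, 12, 18, 28]
term2 docs: [1, 3, 11, 26, 30]
Intersection: [1, 3, 11]
|intersection| = 3

3


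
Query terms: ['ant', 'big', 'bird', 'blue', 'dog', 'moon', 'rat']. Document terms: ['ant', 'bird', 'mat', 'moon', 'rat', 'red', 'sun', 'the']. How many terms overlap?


Query terms: ['ant', 'big', 'bird', 'blue', 'dog', 'moon', 'rat']
Document terms: ['ant', 'bird', 'mat', 'moon', 'rat', 'red', 'sun', 'the']
Common terms: ['ant', 'bird', 'moon', 'rat']
Overlap count = 4

4


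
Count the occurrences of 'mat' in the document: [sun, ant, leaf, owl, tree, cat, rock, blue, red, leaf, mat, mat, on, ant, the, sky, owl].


Document has 17 words
Scanning for 'mat':
Found at positions: [10, 11]
Count = 2

2


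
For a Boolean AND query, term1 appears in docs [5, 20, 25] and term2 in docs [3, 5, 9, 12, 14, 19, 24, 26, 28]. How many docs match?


Boolean AND: find intersection of posting lists
term1 docs: [5, 20, 25]
term2 docs: [3, 5, 9, 12, 14, 19, 24, 26, 28]
Intersection: [5]
|intersection| = 1

1


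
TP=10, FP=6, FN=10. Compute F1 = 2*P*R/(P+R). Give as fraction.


F1 = 2 * P * R / (P + R)
P = TP/(TP+FP) = 10/16 = 5/8
R = TP/(TP+FN) = 10/20 = 1/2
2 * P * R = 2 * 5/8 * 1/2 = 5/8
P + R = 5/8 + 1/2 = 9/8
F1 = 5/8 / 9/8 = 5/9

5/9


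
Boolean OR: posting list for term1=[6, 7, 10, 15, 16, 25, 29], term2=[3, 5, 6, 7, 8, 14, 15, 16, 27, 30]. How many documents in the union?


Boolean OR: find union of posting lists
term1 docs: [6, 7, 10, 15, 16, 25, 29]
term2 docs: [3, 5, 6, 7, 8, 14, 15, 16, 27, 30]
Union: [3, 5, 6, 7, 8, 10, 14, 15, 16, 25, 27, 29, 30]
|union| = 13

13


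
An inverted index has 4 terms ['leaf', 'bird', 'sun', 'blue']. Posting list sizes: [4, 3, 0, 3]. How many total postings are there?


Summing posting list sizes:
'leaf': 4 postings
'bird': 3 postings
'sun': 0 postings
'blue': 3 postings
Total = 4 + 3 + 0 + 3 = 10

10


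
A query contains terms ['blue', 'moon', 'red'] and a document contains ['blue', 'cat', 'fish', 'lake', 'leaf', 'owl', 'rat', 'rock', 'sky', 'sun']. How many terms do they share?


Query terms: ['blue', 'moon', 'red']
Document terms: ['blue', 'cat', 'fish', 'lake', 'leaf', 'owl', 'rat', 'rock', 'sky', 'sun']
Common terms: ['blue']
Overlap count = 1

1


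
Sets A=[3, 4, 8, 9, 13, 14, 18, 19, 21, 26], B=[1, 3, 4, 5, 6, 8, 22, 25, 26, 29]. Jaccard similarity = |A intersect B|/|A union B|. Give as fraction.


A intersect B = [3, 4, 8, 26]
|A intersect B| = 4
A union B = [1, 3, 4, 5, 6, 8, 9, 13, 14, 18, 19, 21, 22, 25, 26, 29]
|A union B| = 16
Jaccard = 4/16 = 1/4

1/4


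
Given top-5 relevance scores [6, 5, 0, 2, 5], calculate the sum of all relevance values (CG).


Cumulative Gain = sum of relevance scores
Position 1: rel=6, running sum=6
Position 2: rel=5, running sum=11
Position 3: rel=0, running sum=11
Position 4: rel=2, running sum=13
Position 5: rel=5, running sum=18
CG = 18

18


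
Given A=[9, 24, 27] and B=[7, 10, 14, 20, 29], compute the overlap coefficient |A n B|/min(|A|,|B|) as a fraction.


A intersect B = []
|A intersect B| = 0
min(|A|, |B|) = min(3, 5) = 3
Overlap = 0 / 3 = 0

0


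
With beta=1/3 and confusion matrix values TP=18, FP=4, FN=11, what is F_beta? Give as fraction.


P = TP/(TP+FP) = 18/22 = 9/11
R = TP/(TP+FN) = 18/29 = 18/29
beta^2 = 1/3^2 = 1/9
(1 + beta^2) = 10/9
Numerator = (1+beta^2)*P*R = 180/319
Denominator = beta^2*P + R = 1/11 + 18/29 = 227/319
F_beta = 180/227

180/227


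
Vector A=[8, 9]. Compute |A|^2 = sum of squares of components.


|A|^2 = sum of squared components
A[0]^2 = 8^2 = 64
A[1]^2 = 9^2 = 81
Sum = 64 + 81 = 145

145


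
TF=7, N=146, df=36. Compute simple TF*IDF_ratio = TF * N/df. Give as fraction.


TF * (N/df)
= 7 * (146/36)
= 7 * 73/18
= 511/18

511/18


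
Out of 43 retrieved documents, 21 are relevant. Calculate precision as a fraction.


Precision = relevant_retrieved / total_retrieved
= 21 / 43
= 21 / (21 + 22)
= 21/43

21/43


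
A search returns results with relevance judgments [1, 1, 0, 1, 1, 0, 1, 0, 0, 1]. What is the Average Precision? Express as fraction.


Computing P@k for each relevant position:
Position 1: relevant, P@1 = 1/1 = 1
Position 2: relevant, P@2 = 2/2 = 1
Position 3: not relevant
Position 4: relevant, P@4 = 3/4 = 3/4
Position 5: relevant, P@5 = 4/5 = 4/5
Position 6: not relevant
Position 7: relevant, P@7 = 5/7 = 5/7
Position 8: not relevant
Position 9: not relevant
Position 10: relevant, P@10 = 6/10 = 3/5
Sum of P@k = 1 + 1 + 3/4 + 4/5 + 5/7 + 3/5 = 681/140
AP = 681/140 / 6 = 227/280

227/280


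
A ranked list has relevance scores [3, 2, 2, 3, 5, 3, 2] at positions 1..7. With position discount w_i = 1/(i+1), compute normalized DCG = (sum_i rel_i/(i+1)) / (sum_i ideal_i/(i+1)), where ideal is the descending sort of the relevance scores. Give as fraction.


Position discount weights w_i = 1/(i+1) for i=1..7:
Weights = [1/2, 1/3, 1/4, 1/5, 1/6, 1/7, 1/8]
Actual relevance: [3, 2, 2, 3, 5, 3, 2]
DCG = 3/2 + 2/3 + 2/4 + 3/5 + 5/6 + 3/7 + 2/8 = 669/140
Ideal relevance (sorted desc): [5, 3, 3, 3, 2, 2, 2]
Ideal DCG = 5/2 + 3/3 + 3/4 + 3/5 + 2/6 + 2/7 + 2/8 = 1201/210
nDCG = DCG / ideal_DCG = 669/140 / 1201/210 = 2007/2402

2007/2402


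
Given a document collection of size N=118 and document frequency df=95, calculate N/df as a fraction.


IDF ratio = N / df
= 118 / 95
= 118/95

118/95


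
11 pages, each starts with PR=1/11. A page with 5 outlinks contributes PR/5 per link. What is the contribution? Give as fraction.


Initial PR = 1/11 = 1/11
Outlinks = 5
Contribution per link = PR / outlinks
= 1/11 / 5
= 1/55

1/55


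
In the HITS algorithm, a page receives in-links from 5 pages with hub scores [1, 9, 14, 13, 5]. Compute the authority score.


Authority = sum of hub scores of in-linkers
In-link 1: hub score = 1
In-link 2: hub score = 9
In-link 3: hub score = 14
In-link 4: hub score = 13
In-link 5: hub score = 5
Authority = 1 + 9 + 14 + 13 + 5 = 42

42


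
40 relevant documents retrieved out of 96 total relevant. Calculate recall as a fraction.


Recall = retrieved_relevant / total_relevant
= 40 / 96
= 40 / (40 + 56)
= 5/12

5/12


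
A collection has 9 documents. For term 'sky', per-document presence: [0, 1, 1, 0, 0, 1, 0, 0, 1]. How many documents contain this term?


Checking each document for 'sky':
Doc 1: absent
Doc 2: present
Doc 3: present
Doc 4: absent
Doc 5: absent
Doc 6: present
Doc 7: absent
Doc 8: absent
Doc 9: present
df = sum of presences = 0 + 1 + 1 + 0 + 0 + 1 + 0 + 0 + 1 = 4

4


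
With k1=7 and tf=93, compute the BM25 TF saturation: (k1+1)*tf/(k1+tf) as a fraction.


BM25 TF component = (k1+1)*tf / (k1+tf)
k1 = 7, tf = 93
Numerator = (7+1)*93 = 744
Denominator = 7 + 93 = 100
= 744/100 = 186/25

186/25


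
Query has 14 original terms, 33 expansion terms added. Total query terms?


Original terms: 14
Expansion terms: 33
Total = 14 + 33 = 47

47


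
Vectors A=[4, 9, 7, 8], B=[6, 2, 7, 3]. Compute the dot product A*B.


Dot product = sum of element-wise products
A[0]*B[0] = 4*6 = 24
A[1]*B[1] = 9*2 = 18
A[2]*B[2] = 7*7 = 49
A[3]*B[3] = 8*3 = 24
Sum = 24 + 18 + 49 + 24 = 115

115


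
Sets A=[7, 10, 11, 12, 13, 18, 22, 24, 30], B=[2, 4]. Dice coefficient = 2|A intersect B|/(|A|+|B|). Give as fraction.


A intersect B = []
|A intersect B| = 0
|A| = 9, |B| = 2
Dice = 2*0 / (9+2)
= 0 / 11 = 0

0


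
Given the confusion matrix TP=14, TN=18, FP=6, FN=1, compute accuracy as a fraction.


Accuracy = (TP + TN) / (TP + TN + FP + FN)
TP + TN = 14 + 18 = 32
Total = 14 + 18 + 6 + 1 = 39
Accuracy = 32 / 39 = 32/39

32/39


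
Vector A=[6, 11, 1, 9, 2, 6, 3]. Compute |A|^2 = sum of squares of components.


|A|^2 = sum of squared components
A[0]^2 = 6^2 = 36
A[1]^2 = 11^2 = 121
A[2]^2 = 1^2 = 1
A[3]^2 = 9^2 = 81
A[4]^2 = 2^2 = 4
A[5]^2 = 6^2 = 36
A[6]^2 = 3^2 = 9
Sum = 36 + 121 + 1 + 81 + 4 + 36 + 9 = 288

288


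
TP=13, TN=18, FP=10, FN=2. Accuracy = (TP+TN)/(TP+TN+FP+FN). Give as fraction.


Accuracy = (TP + TN) / (TP + TN + FP + FN)
TP + TN = 13 + 18 = 31
Total = 13 + 18 + 10 + 2 = 43
Accuracy = 31 / 43 = 31/43

31/43


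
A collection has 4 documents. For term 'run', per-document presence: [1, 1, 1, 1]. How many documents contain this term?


Checking each document for 'run':
Doc 1: present
Doc 2: present
Doc 3: present
Doc 4: present
df = sum of presences = 1 + 1 + 1 + 1 = 4

4


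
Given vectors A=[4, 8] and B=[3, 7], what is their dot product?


Dot product = sum of element-wise products
A[0]*B[0] = 4*3 = 12
A[1]*B[1] = 8*7 = 56
Sum = 12 + 56 = 68

68


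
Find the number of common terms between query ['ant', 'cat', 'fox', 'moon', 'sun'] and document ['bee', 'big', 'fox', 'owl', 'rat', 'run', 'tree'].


Query terms: ['ant', 'cat', 'fox', 'moon', 'sun']
Document terms: ['bee', 'big', 'fox', 'owl', 'rat', 'run', 'tree']
Common terms: ['fox']
Overlap count = 1

1


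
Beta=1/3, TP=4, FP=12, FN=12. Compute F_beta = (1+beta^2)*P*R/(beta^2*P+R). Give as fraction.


P = TP/(TP+FP) = 4/16 = 1/4
R = TP/(TP+FN) = 4/16 = 1/4
beta^2 = 1/3^2 = 1/9
(1 + beta^2) = 10/9
Numerator = (1+beta^2)*P*R = 5/72
Denominator = beta^2*P + R = 1/36 + 1/4 = 5/18
F_beta = 1/4

1/4


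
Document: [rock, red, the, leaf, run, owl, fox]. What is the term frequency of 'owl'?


Document has 7 words
Scanning for 'owl':
Found at positions: [5]
Count = 1

1


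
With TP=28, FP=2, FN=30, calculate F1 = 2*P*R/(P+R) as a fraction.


F1 = 2 * P * R / (P + R)
P = TP/(TP+FP) = 28/30 = 14/15
R = TP/(TP+FN) = 28/58 = 14/29
2 * P * R = 2 * 14/15 * 14/29 = 392/435
P + R = 14/15 + 14/29 = 616/435
F1 = 392/435 / 616/435 = 7/11

7/11


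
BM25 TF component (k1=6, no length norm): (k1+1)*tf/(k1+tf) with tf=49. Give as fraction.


BM25 TF component = (k1+1)*tf / (k1+tf)
k1 = 6, tf = 49
Numerator = (6+1)*49 = 343
Denominator = 6 + 49 = 55
= 343/55 = 343/55

343/55


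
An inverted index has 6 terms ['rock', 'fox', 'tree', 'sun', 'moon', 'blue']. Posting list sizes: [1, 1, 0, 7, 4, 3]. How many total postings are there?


Summing posting list sizes:
'rock': 1 postings
'fox': 1 postings
'tree': 0 postings
'sun': 7 postings
'moon': 4 postings
'blue': 3 postings
Total = 1 + 1 + 0 + 7 + 4 + 3 = 16

16


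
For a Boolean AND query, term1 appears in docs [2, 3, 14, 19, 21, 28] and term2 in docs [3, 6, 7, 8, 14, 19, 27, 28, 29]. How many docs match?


Boolean AND: find intersection of posting lists
term1 docs: [2, 3, 14, 19, 21, 28]
term2 docs: [3, 6, 7, 8, 14, 19, 27, 28, 29]
Intersection: [3, 14, 19, 28]
|intersection| = 4

4


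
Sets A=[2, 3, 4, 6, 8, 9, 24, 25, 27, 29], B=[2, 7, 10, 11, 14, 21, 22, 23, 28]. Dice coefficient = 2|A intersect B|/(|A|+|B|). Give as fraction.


A intersect B = [2]
|A intersect B| = 1
|A| = 10, |B| = 9
Dice = 2*1 / (10+9)
= 2 / 19 = 2/19

2/19


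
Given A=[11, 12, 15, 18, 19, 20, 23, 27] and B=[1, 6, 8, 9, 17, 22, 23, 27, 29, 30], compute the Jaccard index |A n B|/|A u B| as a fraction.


A intersect B = [23, 27]
|A intersect B| = 2
A union B = [1, 6, 8, 9, 11, 12, 15, 17, 18, 19, 20, 22, 23, 27, 29, 30]
|A union B| = 16
Jaccard = 2/16 = 1/8

1/8


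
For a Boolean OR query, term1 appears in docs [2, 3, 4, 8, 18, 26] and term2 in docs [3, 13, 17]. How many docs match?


Boolean OR: find union of posting lists
term1 docs: [2, 3, 4, 8, 18, 26]
term2 docs: [3, 13, 17]
Union: [2, 3, 4, 8, 13, 17, 18, 26]
|union| = 8

8


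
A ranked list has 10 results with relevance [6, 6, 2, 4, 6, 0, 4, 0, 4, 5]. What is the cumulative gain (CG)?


Cumulative Gain = sum of relevance scores
Position 1: rel=6, running sum=6
Position 2: rel=6, running sum=12
Position 3: rel=2, running sum=14
Position 4: rel=4, running sum=18
Position 5: rel=6, running sum=24
Position 6: rel=0, running sum=24
Position 7: rel=4, running sum=28
Position 8: rel=0, running sum=28
Position 9: rel=4, running sum=32
Position 10: rel=5, running sum=37
CG = 37

37


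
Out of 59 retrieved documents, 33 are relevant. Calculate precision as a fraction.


Precision = relevant_retrieved / total_retrieved
= 33 / 59
= 33 / (33 + 26)
= 33/59

33/59


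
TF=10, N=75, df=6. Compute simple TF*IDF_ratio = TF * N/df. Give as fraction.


TF * (N/df)
= 10 * (75/6)
= 10 * 25/2
= 125

125


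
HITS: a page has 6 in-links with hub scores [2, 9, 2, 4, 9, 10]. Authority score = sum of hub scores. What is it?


Authority = sum of hub scores of in-linkers
In-link 1: hub score = 2
In-link 2: hub score = 9
In-link 3: hub score = 2
In-link 4: hub score = 4
In-link 5: hub score = 9
In-link 6: hub score = 10
Authority = 2 + 9 + 2 + 4 + 9 + 10 = 36

36


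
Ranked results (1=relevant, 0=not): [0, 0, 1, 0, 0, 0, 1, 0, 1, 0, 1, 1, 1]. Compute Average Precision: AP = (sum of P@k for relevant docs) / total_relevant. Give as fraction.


Computing P@k for each relevant position:
Position 1: not relevant
Position 2: not relevant
Position 3: relevant, P@3 = 1/3 = 1/3
Position 4: not relevant
Position 5: not relevant
Position 6: not relevant
Position 7: relevant, P@7 = 2/7 = 2/7
Position 8: not relevant
Position 9: relevant, P@9 = 3/9 = 1/3
Position 10: not relevant
Position 11: relevant, P@11 = 4/11 = 4/11
Position 12: relevant, P@12 = 5/12 = 5/12
Position 13: relevant, P@13 = 6/13 = 6/13
Sum of P@k = 1/3 + 2/7 + 1/3 + 4/11 + 5/12 + 6/13 = 26357/12012
AP = 26357/12012 / 6 = 26357/72072

26357/72072


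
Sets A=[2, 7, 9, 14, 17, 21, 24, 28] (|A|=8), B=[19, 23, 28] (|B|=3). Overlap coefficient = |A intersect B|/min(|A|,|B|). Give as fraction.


A intersect B = [28]
|A intersect B| = 1
min(|A|, |B|) = min(8, 3) = 3
Overlap = 1 / 3 = 1/3

1/3


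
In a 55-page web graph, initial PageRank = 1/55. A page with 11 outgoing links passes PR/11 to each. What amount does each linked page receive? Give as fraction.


Initial PR = 1/55 = 1/55
Outlinks = 11
Contribution per link = PR / outlinks
= 1/55 / 11
= 1/605

1/605


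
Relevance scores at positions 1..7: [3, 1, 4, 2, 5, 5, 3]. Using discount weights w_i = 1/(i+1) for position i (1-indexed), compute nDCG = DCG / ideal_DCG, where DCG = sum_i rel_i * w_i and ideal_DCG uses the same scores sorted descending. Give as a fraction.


Position discount weights w_i = 1/(i+1) for i=1..7:
Weights = [1/2, 1/3, 1/4, 1/5, 1/6, 1/7, 1/8]
Actual relevance: [3, 1, 4, 2, 5, 5, 3]
DCG = 3/2 + 1/3 + 4/4 + 2/5 + 5/6 + 5/7 + 3/8 = 4331/840
Ideal relevance (sorted desc): [5, 5, 4, 3, 3, 2, 1]
Ideal DCG = 5/2 + 5/3 + 4/4 + 3/5 + 3/6 + 2/7 + 1/8 = 5609/840
nDCG = DCG / ideal_DCG = 4331/840 / 5609/840 = 61/79

61/79


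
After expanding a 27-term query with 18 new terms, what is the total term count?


Original terms: 27
Expansion terms: 18
Total = 27 + 18 = 45

45


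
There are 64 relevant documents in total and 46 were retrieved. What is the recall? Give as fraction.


Recall = retrieved_relevant / total_relevant
= 46 / 64
= 46 / (46 + 18)
= 23/32

23/32


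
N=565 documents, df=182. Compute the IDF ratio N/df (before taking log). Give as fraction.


IDF ratio = N / df
= 565 / 182
= 565/182

565/182


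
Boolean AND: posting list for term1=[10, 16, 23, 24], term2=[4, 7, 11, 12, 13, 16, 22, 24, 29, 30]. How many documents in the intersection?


Boolean AND: find intersection of posting lists
term1 docs: [10, 16, 23, 24]
term2 docs: [4, 7, 11, 12, 13, 16, 22, 24, 29, 30]
Intersection: [16, 24]
|intersection| = 2

2


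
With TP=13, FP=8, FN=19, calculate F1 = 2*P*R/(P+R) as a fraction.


F1 = 2 * P * R / (P + R)
P = TP/(TP+FP) = 13/21 = 13/21
R = TP/(TP+FN) = 13/32 = 13/32
2 * P * R = 2 * 13/21 * 13/32 = 169/336
P + R = 13/21 + 13/32 = 689/672
F1 = 169/336 / 689/672 = 26/53

26/53


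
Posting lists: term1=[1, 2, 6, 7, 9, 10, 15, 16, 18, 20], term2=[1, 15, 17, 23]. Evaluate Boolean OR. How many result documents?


Boolean OR: find union of posting lists
term1 docs: [1, 2, 6, 7, 9, 10, 15, 16, 18, 20]
term2 docs: [1, 15, 17, 23]
Union: [1, 2, 6, 7, 9, 10, 15, 16, 17, 18, 20, 23]
|union| = 12

12


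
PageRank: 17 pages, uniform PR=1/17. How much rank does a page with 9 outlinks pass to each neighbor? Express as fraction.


Initial PR = 1/17 = 1/17
Outlinks = 9
Contribution per link = PR / outlinks
= 1/17 / 9
= 1/153

1/153


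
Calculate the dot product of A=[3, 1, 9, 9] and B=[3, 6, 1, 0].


Dot product = sum of element-wise products
A[0]*B[0] = 3*3 = 9
A[1]*B[1] = 1*6 = 6
A[2]*B[2] = 9*1 = 9
A[3]*B[3] = 9*0 = 0
Sum = 9 + 6 + 9 + 0 = 24

24


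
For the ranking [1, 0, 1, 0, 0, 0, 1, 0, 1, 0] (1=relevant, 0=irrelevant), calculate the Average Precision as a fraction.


Computing P@k for each relevant position:
Position 1: relevant, P@1 = 1/1 = 1
Position 2: not relevant
Position 3: relevant, P@3 = 2/3 = 2/3
Position 4: not relevant
Position 5: not relevant
Position 6: not relevant
Position 7: relevant, P@7 = 3/7 = 3/7
Position 8: not relevant
Position 9: relevant, P@9 = 4/9 = 4/9
Position 10: not relevant
Sum of P@k = 1 + 2/3 + 3/7 + 4/9 = 160/63
AP = 160/63 / 4 = 40/63

40/63


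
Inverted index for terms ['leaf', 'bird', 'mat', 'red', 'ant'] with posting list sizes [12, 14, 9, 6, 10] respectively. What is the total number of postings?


Summing posting list sizes:
'leaf': 12 postings
'bird': 14 postings
'mat': 9 postings
'red': 6 postings
'ant': 10 postings
Total = 12 + 14 + 9 + 6 + 10 = 51

51


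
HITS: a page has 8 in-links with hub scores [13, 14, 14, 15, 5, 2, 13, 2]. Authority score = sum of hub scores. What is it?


Authority = sum of hub scores of in-linkers
In-link 1: hub score = 13
In-link 2: hub score = 14
In-link 3: hub score = 14
In-link 4: hub score = 15
In-link 5: hub score = 5
In-link 6: hub score = 2
In-link 7: hub score = 13
In-link 8: hub score = 2
Authority = 13 + 14 + 14 + 15 + 5 + 2 + 13 + 2 = 78

78


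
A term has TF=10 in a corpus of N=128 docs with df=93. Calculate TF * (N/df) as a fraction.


TF * (N/df)
= 10 * (128/93)
= 10 * 128/93
= 1280/93

1280/93


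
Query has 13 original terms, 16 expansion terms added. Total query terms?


Original terms: 13
Expansion terms: 16
Total = 13 + 16 = 29

29


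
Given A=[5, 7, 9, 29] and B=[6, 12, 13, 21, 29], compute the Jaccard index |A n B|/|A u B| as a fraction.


A intersect B = [29]
|A intersect B| = 1
A union B = [5, 6, 7, 9, 12, 13, 21, 29]
|A union B| = 8
Jaccard = 1/8 = 1/8

1/8


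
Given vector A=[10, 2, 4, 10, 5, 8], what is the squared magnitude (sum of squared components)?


|A|^2 = sum of squared components
A[0]^2 = 10^2 = 100
A[1]^2 = 2^2 = 4
A[2]^2 = 4^2 = 16
A[3]^2 = 10^2 = 100
A[4]^2 = 5^2 = 25
A[5]^2 = 8^2 = 64
Sum = 100 + 4 + 16 + 100 + 25 + 64 = 309

309


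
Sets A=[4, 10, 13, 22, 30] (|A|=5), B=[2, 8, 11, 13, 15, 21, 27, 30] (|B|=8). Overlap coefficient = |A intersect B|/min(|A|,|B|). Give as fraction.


A intersect B = [13, 30]
|A intersect B| = 2
min(|A|, |B|) = min(5, 8) = 5
Overlap = 2 / 5 = 2/5

2/5


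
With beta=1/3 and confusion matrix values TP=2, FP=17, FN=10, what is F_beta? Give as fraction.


P = TP/(TP+FP) = 2/19 = 2/19
R = TP/(TP+FN) = 2/12 = 1/6
beta^2 = 1/3^2 = 1/9
(1 + beta^2) = 10/9
Numerator = (1+beta^2)*P*R = 10/513
Denominator = beta^2*P + R = 2/171 + 1/6 = 61/342
F_beta = 20/183

20/183


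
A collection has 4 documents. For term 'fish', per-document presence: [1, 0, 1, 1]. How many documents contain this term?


Checking each document for 'fish':
Doc 1: present
Doc 2: absent
Doc 3: present
Doc 4: present
df = sum of presences = 1 + 0 + 1 + 1 = 3

3


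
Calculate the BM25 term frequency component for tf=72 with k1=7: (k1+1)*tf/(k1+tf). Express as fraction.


BM25 TF component = (k1+1)*tf / (k1+tf)
k1 = 7, tf = 72
Numerator = (7+1)*72 = 576
Denominator = 7 + 72 = 79
= 576/79 = 576/79

576/79


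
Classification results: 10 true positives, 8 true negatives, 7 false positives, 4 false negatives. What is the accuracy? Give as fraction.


Accuracy = (TP + TN) / (TP + TN + FP + FN)
TP + TN = 10 + 8 = 18
Total = 10 + 8 + 7 + 4 = 29
Accuracy = 18 / 29 = 18/29

18/29


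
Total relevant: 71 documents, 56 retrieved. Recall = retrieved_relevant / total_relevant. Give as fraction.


Recall = retrieved_relevant / total_relevant
= 56 / 71
= 56 / (56 + 15)
= 56/71

56/71


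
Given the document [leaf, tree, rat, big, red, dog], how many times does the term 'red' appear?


Document has 6 words
Scanning for 'red':
Found at positions: [4]
Count = 1

1


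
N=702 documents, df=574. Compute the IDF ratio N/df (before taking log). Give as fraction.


IDF ratio = N / df
= 702 / 574
= 351/287

351/287


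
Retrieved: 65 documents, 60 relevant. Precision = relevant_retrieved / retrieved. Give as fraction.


Precision = relevant_retrieved / total_retrieved
= 60 / 65
= 60 / (60 + 5)
= 12/13

12/13


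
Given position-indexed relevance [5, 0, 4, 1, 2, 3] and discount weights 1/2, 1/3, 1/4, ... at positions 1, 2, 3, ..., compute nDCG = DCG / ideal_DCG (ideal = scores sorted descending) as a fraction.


Position discount weights w_i = 1/(i+1) for i=1..6:
Weights = [1/2, 1/3, 1/4, 1/5, 1/6, 1/7]
Actual relevance: [5, 0, 4, 1, 2, 3]
DCG = 5/2 + 0/3 + 4/4 + 1/5 + 2/6 + 3/7 = 937/210
Ideal relevance (sorted desc): [5, 4, 3, 2, 1, 0]
Ideal DCG = 5/2 + 4/3 + 3/4 + 2/5 + 1/6 + 0/7 = 103/20
nDCG = DCG / ideal_DCG = 937/210 / 103/20 = 1874/2163

1874/2163


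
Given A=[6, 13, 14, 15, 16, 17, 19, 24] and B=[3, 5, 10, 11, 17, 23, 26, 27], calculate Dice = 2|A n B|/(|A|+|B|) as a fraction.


A intersect B = [17]
|A intersect B| = 1
|A| = 8, |B| = 8
Dice = 2*1 / (8+8)
= 2 / 16 = 1/8

1/8


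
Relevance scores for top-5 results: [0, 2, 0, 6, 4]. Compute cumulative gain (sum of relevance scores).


Cumulative Gain = sum of relevance scores
Position 1: rel=0, running sum=0
Position 2: rel=2, running sum=2
Position 3: rel=0, running sum=2
Position 4: rel=6, running sum=8
Position 5: rel=4, running sum=12
CG = 12

12


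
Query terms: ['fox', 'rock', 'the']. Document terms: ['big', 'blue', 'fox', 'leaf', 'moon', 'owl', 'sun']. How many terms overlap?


Query terms: ['fox', 'rock', 'the']
Document terms: ['big', 'blue', 'fox', 'leaf', 'moon', 'owl', 'sun']
Common terms: ['fox']
Overlap count = 1

1


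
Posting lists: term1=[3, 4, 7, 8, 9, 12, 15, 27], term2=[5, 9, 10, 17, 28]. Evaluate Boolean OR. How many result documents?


Boolean OR: find union of posting lists
term1 docs: [3, 4, 7, 8, 9, 12, 15, 27]
term2 docs: [5, 9, 10, 17, 28]
Union: [3, 4, 5, 7, 8, 9, 10, 12, 15, 17, 27, 28]
|union| = 12

12


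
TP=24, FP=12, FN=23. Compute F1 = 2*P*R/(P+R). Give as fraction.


F1 = 2 * P * R / (P + R)
P = TP/(TP+FP) = 24/36 = 2/3
R = TP/(TP+FN) = 24/47 = 24/47
2 * P * R = 2 * 2/3 * 24/47 = 32/47
P + R = 2/3 + 24/47 = 166/141
F1 = 32/47 / 166/141 = 48/83

48/83


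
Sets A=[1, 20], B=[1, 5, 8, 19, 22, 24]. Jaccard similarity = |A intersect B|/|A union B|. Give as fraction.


A intersect B = [1]
|A intersect B| = 1
A union B = [1, 5, 8, 19, 20, 22, 24]
|A union B| = 7
Jaccard = 1/7 = 1/7

1/7


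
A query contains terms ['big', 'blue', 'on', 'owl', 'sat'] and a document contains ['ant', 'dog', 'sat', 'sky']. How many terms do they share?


Query terms: ['big', 'blue', 'on', 'owl', 'sat']
Document terms: ['ant', 'dog', 'sat', 'sky']
Common terms: ['sat']
Overlap count = 1

1


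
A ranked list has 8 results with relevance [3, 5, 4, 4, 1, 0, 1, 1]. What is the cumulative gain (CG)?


Cumulative Gain = sum of relevance scores
Position 1: rel=3, running sum=3
Position 2: rel=5, running sum=8
Position 3: rel=4, running sum=12
Position 4: rel=4, running sum=16
Position 5: rel=1, running sum=17
Position 6: rel=0, running sum=17
Position 7: rel=1, running sum=18
Position 8: rel=1, running sum=19
CG = 19

19
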